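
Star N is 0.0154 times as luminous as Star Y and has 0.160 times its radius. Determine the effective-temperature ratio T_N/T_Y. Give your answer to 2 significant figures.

L ∝ R²T⁴ gives T ∝ (L/R²)^(1/4), so
T_N/T_Y = (0.0154 / 0.160²)^(1/4) = (0.6016)^(1/4) = 0.8807.

0.88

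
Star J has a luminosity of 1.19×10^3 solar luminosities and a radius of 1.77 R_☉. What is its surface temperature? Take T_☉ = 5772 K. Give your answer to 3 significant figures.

2.55×10^4 K

T/T_☉ = (L/L_☉)^(1/4) / (R/R_☉)^(1/2)
T = 5772 × (1.19×10^3)^(1/4) / √(1.77) = 5772 × 5.873 / 1.330 = 2.548×10^4 K.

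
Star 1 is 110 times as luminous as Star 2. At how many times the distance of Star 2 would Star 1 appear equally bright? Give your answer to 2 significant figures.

Equal flux requires L_1/d_1² = L_2/d_2², so d_1/d_2 = √(L_1/L_2)
= √(110) = 10.49.

10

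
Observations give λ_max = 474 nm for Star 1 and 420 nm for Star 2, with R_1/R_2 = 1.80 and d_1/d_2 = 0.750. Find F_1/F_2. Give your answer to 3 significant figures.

3.55

Wien's law: T_1/T_2 = λ_2/λ_1 = 420/474 = 0.8861.
L_1/L_2 = (R_1/R_2)²(T_1/T_2)⁴ = (1.80)²(0.8861)⁴ = 1.997.
F_1/F_2 = (L_1/L_2)/(d_1/d_2)² = 1.997/(0.750)² = 3.551.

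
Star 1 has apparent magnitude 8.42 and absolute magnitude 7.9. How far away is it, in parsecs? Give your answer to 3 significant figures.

m − M = 5 log₁₀(d/10 pc)
8.42 − (7.9) = 0.52 = 5 log₁₀(d/10)
d = 10 × 10^(0.52/5) = 10 × 10^0.104 = 12.71 pc.

12.7 pc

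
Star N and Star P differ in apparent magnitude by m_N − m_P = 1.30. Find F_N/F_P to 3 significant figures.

0.302

F_N/F_P = 10^(−(m_N − m_P)/2.5) = 10^(-1.30/2.5) = 10^-0.520 = 0.3020.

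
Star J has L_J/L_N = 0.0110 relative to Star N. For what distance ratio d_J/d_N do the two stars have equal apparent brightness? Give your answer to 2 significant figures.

0.10

Equal flux requires L_J/d_J² = L_N/d_N², so d_J/d_N = √(L_J/L_N)
= √(0.0110) = 0.1049.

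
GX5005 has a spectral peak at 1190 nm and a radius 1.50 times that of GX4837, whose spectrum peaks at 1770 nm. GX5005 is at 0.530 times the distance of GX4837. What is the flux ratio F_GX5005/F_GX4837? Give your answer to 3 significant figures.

39.2

Wien's law: T_GX5005/T_GX4837 = λ_GX4837/λ_GX5005 = 1770/1190 = 1.487.
L_GX5005/L_GX4837 = (R_GX5005/R_GX4837)²(T_GX5005/T_GX4837)⁴ = (1.50)²(1.487)⁴ = 11.01.
F_GX5005/F_GX4837 = (L_GX5005/L_GX4837)/(d_GX5005/d_GX4837)² = 11.01/(0.530)² = 39.20.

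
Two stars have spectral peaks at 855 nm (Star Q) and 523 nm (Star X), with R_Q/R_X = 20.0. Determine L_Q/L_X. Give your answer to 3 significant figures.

Wien's law gives T ∝ 1/λ_max, so T_Q/T_X = λ_X/λ_Q = 523/855 = 0.6117.
Then L ∝ R²T⁴ gives L_Q/L_X = (20.0)² × (0.6117)⁴ = 400.0 × 0.1400 = 56.00.

56.0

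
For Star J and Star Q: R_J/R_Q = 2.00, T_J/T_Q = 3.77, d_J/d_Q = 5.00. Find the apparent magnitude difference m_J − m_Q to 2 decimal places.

-3.77

L_J/L_Q = (2.00)²(3.77)⁴ = 808.0.
F_J/F_Q = (L_J/L_Q)/(d_J/d_Q)² = 808.0/25.00 = 32.32.
m_J − m_Q = −2.5 log₁₀(32.32) = -3.77.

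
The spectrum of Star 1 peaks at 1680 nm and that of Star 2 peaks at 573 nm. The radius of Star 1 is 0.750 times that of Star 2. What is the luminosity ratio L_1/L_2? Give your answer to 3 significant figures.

0.00761

Wien's law gives T ∝ 1/λ_max, so T_1/T_2 = λ_2/λ_1 = 573/1680 = 0.3411.
Then L ∝ R²T⁴ gives L_1/L_2 = (0.750)² × (0.3411)⁴ = 0.5625 × 0.01353 = 0.007612.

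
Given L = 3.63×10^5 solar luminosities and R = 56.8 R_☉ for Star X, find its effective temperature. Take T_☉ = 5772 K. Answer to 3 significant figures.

1.88×10^4 K

T/T_☉ = (L/L_☉)^(1/4) / (R/R_☉)^(1/2)
T = 5772 × (3.63×10^5)^(1/4) / √(56.8) = 5772 × 24.55 / 7.537 = 1.880×10^4 K.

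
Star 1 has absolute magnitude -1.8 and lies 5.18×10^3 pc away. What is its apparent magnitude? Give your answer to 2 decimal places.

m = M + 5 log₁₀(d/10 pc) = -1.8 + 5 log₁₀(5.18×10^3/10)
  = -1.8 + 5 × 2.714 = -1.8 + 13.57 = 11.77.

11.77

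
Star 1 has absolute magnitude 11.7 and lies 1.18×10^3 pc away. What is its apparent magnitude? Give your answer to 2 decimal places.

m = M + 5 log₁₀(d/10 pc) = 11.7 + 5 log₁₀(1.18×10^3/10)
  = 11.7 + 5 × 2.072 = 11.7 + 10.36 = 22.06.

22.06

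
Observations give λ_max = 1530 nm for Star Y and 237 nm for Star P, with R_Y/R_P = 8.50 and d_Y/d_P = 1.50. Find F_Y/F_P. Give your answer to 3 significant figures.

Wien's law: T_Y/T_P = λ_P/λ_Y = 237/1530 = 0.1549.
L_Y/L_P = (R_Y/R_P)²(T_Y/T_P)⁴ = (8.50)²(0.1549)⁴ = 0.04160.
F_Y/F_P = (L_Y/L_P)/(d_Y/d_P)² = 0.04160/(1.50)² = 0.01849.

0.0185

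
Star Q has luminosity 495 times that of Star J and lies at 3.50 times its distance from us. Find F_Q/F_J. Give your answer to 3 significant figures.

F = L/(4πd²), so F_Q/F_J = (L_Q/L_J) / (d_Q/d_J)²
= 495 / (3.50)² = 495 / 12.25 = 40.41.

40.4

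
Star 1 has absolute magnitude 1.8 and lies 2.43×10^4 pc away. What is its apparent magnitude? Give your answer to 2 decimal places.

18.73

m = M + 5 log₁₀(d/10 pc) = 1.8 + 5 log₁₀(2.43×10^4/10)
  = 1.8 + 5 × 3.386 = 1.8 + 16.93 = 18.73.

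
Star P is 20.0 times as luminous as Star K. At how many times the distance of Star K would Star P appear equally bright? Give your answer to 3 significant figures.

Equal flux requires L_P/d_P² = L_K/d_K², so d_P/d_K = √(L_P/L_K)
= √(20.0) = 4.472.

4.47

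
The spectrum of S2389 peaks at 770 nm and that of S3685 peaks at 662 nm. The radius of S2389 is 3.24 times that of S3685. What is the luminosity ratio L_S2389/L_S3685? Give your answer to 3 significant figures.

Wien's law gives T ∝ 1/λ_max, so T_S2389/T_S3685 = λ_S3685/λ_S2389 = 662/770 = 0.8597.
Then L ∝ R²T⁴ gives L_S2389/L_S3685 = (3.24)² × (0.8597)⁴ = 10.50 × 0.5463 = 5.735.

5.74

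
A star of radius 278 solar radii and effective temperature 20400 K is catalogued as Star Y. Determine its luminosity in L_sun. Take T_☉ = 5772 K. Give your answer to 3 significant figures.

1.21×10^7 L_sun

L/L_☉ = (R/R_☉)² (T/T_☉)⁴ = (278)² × (20400/5772)⁴
       = 7.728×10^4 × (3.534)⁴ = 7.728×10^4 × 156.0 = 1.206×10^7.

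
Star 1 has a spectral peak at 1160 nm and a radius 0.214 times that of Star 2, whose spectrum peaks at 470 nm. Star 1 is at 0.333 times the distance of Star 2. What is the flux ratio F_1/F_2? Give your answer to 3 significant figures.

Wien's law: T_1/T_2 = λ_2/λ_1 = 470/1160 = 0.4052.
L_1/L_2 = (R_1/R_2)²(T_1/T_2)⁴ = (0.214)²(0.4052)⁴ = 0.001234.
F_1/F_2 = (L_1/L_2)/(d_1/d_2)² = 0.001234/(0.333)² = 0.01113.

0.0111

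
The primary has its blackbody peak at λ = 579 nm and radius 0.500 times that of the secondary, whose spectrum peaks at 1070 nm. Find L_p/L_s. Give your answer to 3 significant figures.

2.92

Wien's law gives T ∝ 1/λ_max, so T_p/T_s = λ_s/λ_p = 1070/579 = 1.848.
Then L ∝ R²T⁴ gives L_p/L_s = (0.500)² × (1.848)⁴ = 0.2500 × 11.66 = 2.916.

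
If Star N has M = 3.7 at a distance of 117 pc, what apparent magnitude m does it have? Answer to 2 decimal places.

m = M + 5 log₁₀(d/10 pc) = 3.7 + 5 log₁₀(117/10)
  = 3.7 + 5 × 1.068 = 3.7 + 5.34 = 9.04.

9.04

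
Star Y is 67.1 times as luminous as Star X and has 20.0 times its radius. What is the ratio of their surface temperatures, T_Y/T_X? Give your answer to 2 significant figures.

L ∝ R²T⁴ gives T ∝ (L/R²)^(1/4), so
T_Y/T_X = (67.1 / 20.0²)^(1/4) = (0.1677)^(1/4) = 0.6400.

0.64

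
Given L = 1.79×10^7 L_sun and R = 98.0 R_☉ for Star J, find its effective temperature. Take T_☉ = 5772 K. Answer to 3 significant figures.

3.79×10^4 K

T/T_☉ = (L/L_☉)^(1/4) / (R/R_☉)^(1/2)
T = 5772 × (1.79×10^7)^(1/4) / √(98.0) = 5772 × 65.04 / 9.899 = 3.793×10^4 K.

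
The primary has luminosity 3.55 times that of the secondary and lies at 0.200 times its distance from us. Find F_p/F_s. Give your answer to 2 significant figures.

F = L/(4πd²), so F_p/F_s = (L_p/L_s) / (d_p/d_s)²
= 3.55 / (0.200)² = 3.55 / 0.04000 = 88.75.

89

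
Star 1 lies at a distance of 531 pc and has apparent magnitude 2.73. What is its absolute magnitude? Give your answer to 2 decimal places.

-5.90

M = m − 5 log₁₀(d/10 pc) = 2.73 − 5 log₁₀(531/10)
  = 2.73 − 5 × 1.725 = 2.73 − 8.63 = -5.90.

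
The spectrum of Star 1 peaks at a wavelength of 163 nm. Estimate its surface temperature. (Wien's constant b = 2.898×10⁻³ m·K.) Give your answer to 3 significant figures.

T = b/λ_max = 2.898×10⁻³ / (163×10⁻⁹) = 1.778×10^4 K.

1.78×10^4 K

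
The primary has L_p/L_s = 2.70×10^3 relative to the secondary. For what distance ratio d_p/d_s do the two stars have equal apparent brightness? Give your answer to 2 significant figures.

52

Equal flux requires L_p/d_p² = L_s/d_s², so d_p/d_s = √(L_p/L_s)
= √(2.70×10^3) = 51.96.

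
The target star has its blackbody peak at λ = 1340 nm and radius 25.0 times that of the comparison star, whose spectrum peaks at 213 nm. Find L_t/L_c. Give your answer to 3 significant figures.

0.399

Wien's law gives T ∝ 1/λ_max, so T_t/T_c = λ_c/λ_t = 213/1340 = 0.1590.
Then L ∝ R²T⁴ gives L_t/L_c = (25.0)² × (0.1590)⁴ = 625.0 × 6.384×10^-4 = 0.3990.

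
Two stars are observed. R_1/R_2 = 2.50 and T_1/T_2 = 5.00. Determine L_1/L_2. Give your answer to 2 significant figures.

3.9×10^3

From the Stefan–Boltzmann law, L ∝ R²T⁴, so
L_1/L_2 = (R_1/R_2)² (T_1/T_2)⁴ = (2.50)² × (5.00)⁴ = 6.250 × 625.0 = 3906.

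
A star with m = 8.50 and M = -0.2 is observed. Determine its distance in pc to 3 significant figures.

m − M = 5 log₁₀(d/10 pc)
8.50 − (-0.2) = 8.70 = 5 log₁₀(d/10)
d = 10 × 10^(8.70/5) = 10 × 10^1.740 = 549.5 pc.

550 pc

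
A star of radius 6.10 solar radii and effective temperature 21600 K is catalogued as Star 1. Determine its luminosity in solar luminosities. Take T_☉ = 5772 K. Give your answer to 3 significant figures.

L/L_☉ = (R/R_☉)² (T/T_☉)⁴ = (6.10)² × (21600/5772)⁴
       = 37.21 × (3.742)⁴ = 37.21 × 196.1 = 7297.

7.30×10^3 solar luminosities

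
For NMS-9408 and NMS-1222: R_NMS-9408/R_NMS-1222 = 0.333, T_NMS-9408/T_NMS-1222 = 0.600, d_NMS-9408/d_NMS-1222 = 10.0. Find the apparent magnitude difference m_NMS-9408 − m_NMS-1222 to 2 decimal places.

L_NMS-9408/L_NMS-1222 = (0.333)²(0.600)⁴ = 0.01437.
F_NMS-9408/F_NMS-1222 = (L_NMS-9408/L_NMS-1222)/(d_NMS-9408/d_NMS-1222)² = 0.01437/100.0 = 1.437×10^-4.
m_NMS-9408 − m_NMS-1222 = −2.5 log₁₀(1.437×10^-4) = 9.61.

9.61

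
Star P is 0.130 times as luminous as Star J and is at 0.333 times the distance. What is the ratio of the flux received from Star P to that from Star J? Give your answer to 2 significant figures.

F = L/(4πd²), so F_P/F_J = (L_P/L_J) / (d_P/d_J)²
= 0.130 / (0.333)² = 0.130 / 0.1109 = 1.172.

1.2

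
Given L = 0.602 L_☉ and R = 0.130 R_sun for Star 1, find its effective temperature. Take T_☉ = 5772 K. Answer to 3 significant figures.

T/T_☉ = (L/L_☉)^(1/4) / (R/R_☉)^(1/2)
T = 5772 × (0.602)^(1/4) / √(0.130) = 5772 × 0.8808 / 0.3606 = 1.410×10^4 K.

1.41×10^4 K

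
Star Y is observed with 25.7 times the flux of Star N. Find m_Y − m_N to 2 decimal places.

-3.52

m_Y − m_N = −2.5 log₁₀(F_Y/F_N) = −2.5 log₁₀(25.7) = −2.5 × (1.410) = -3.525.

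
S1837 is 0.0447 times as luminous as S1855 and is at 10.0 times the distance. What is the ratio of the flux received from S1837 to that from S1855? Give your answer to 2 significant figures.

F = L/(4πd²), so F_S1837/F_S1855 = (L_S1837/L_S1855) / (d_S1837/d_S1855)²
= 0.0447 / (10.0)² = 0.0447 / 100.0 = 4.470×10^-4.

4.5×10^-4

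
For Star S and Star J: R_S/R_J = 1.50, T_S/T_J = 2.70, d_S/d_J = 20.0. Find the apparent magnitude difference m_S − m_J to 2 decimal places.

L_S/L_J = (1.50)²(2.70)⁴ = 119.6.
F_S/F_J = (L_S/L_J)/(d_S/d_J)² = 119.6/400.0 = 0.2989.
m_S − m_J = −2.5 log₁₀(0.2989) = 1.31.

1.31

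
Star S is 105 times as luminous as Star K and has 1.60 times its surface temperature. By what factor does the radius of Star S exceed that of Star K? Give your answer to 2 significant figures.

L ∝ R²T⁴ gives R ∝ √L / T², so
R_S/R_K = √(105) / (1.60)² = 10.25 / 2.560 = 4.003.

4.0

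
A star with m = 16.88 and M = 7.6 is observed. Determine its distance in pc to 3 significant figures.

m − M = 5 log₁₀(d/10 pc)
16.88 − (7.6) = 9.28 = 5 log₁₀(d/10)
d = 10 × 10^(9.28/5) = 10 × 10^1.856 = 717.8 pc.

718 pc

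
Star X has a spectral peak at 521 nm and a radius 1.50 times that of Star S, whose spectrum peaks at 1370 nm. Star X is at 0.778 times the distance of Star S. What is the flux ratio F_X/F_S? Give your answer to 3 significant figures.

178

Wien's law: T_X/T_S = λ_S/λ_X = 1370/521 = 2.630.
L_X/L_S = (R_X/R_S)²(T_X/T_S)⁴ = (1.50)²(2.630)⁴ = 107.6.
F_X/F_S = (L_X/L_S)/(d_X/d_S)² = 107.6/(0.778)² = 177.7.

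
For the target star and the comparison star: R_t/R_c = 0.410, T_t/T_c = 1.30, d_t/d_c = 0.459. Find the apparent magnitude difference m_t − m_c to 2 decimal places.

L_t/L_c = (0.410)²(1.30)⁴ = 0.4801.
F_t/F_c = (L_t/L_c)/(d_t/d_c)² = 0.4801/0.2107 = 2.279.
m_t − m_c = −2.5 log₁₀(2.279) = -0.89.

-0.89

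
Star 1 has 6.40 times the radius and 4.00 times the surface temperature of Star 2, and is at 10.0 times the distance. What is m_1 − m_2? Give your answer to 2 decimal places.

-5.05

L_1/L_2 = (6.40)²(4.00)⁴ = 1.049×10^4.
F_1/F_2 = (L_1/L_2)/(d_1/d_2)² = 1.049×10^4/100.0 = 104.9.
m_1 − m_2 = −2.5 log₁₀(104.9) = -5.05.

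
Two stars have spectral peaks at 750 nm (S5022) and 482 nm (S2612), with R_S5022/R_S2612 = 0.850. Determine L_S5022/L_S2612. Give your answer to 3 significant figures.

Wien's law gives T ∝ 1/λ_max, so T_S5022/T_S2612 = λ_S2612/λ_S5022 = 482/750 = 0.6427.
Then L ∝ R²T⁴ gives L_S5022/L_S2612 = (0.850)² × (0.6427)⁴ = 0.7225 × 0.1706 = 0.1232.

0.123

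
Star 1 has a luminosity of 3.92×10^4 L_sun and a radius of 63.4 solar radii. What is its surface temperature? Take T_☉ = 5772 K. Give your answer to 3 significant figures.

1.02×10^4 K

T/T_☉ = (L/L_☉)^(1/4) / (R/R_☉)^(1/2)
T = 5772 × (3.92×10^4)^(1/4) / √(63.4) = 5772 × 14.07 / 7.962 = 1.020×10^4 K.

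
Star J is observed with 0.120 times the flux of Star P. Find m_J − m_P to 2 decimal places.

2.30

m_J − m_P = −2.5 log₁₀(F_J/F_P) = −2.5 log₁₀(0.120) = −2.5 × (-0.921) = 2.302.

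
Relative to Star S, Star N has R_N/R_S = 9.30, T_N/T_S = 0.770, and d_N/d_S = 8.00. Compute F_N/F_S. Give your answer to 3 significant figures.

0.475

L_N/L_S = (R_N/R_S)²(T_N/T_S)⁴ = (9.30)² × (0.770)⁴ = 30.40.
F_N/F_S = (L_N/L_S)/(d_N/d_S)² = 30.40 / (8.00)² = 0.4751.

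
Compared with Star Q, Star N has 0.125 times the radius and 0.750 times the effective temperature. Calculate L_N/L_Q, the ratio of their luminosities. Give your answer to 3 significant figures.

From the Stefan–Boltzmann law, L ∝ R²T⁴, so
L_N/L_Q = (R_N/R_Q)² (T_N/T_Q)⁴ = (0.125)² × (0.750)⁴ = 0.01562 × 0.3164 = 0.004944.

0.00494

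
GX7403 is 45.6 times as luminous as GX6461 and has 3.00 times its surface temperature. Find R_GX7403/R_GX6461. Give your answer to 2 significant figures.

0.75

L ∝ R²T⁴ gives R ∝ √L / T², so
R_GX7403/R_GX6461 = √(45.6) / (3.00)² = 6.753 / 9.000 = 0.7503.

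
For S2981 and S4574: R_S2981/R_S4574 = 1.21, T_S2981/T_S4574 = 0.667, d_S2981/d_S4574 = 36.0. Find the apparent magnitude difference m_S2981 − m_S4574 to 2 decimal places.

L_S2981/L_S4574 = (1.21)²(0.667)⁴ = 0.2898.
F_S2981/F_S4574 = (L_S2981/L_S4574)/(d_S2981/d_S4574)² = 0.2898/1296 = 2.236×10^-4.
m_S2981 − m_S4574 = −2.5 log₁₀(2.236×10^-4) = 9.13.

9.13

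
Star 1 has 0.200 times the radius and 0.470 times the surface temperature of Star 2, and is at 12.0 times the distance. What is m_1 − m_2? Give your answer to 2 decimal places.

L_1/L_2 = (0.200)²(0.470)⁴ = 0.001952.
F_1/F_2 = (L_1/L_2)/(d_1/d_2)² = 0.001952/144.0 = 1.355×10^-5.
m_1 − m_2 = −2.5 log₁₀(1.355×10^-5) = 12.17.

12.17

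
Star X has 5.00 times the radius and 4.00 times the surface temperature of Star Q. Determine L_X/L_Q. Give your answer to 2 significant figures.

From the Stefan–Boltzmann law, L ∝ R²T⁴, so
L_X/L_Q = (R_X/R_Q)² (T_X/T_Q)⁴ = (5.00)² × (4.00)⁴ = 25.00 × 256.0 = 6400.

6.4×10^3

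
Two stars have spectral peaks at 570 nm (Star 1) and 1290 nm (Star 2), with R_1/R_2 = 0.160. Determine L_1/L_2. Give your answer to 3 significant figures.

0.672

Wien's law gives T ∝ 1/λ_max, so T_1/T_2 = λ_2/λ_1 = 1290/570 = 2.263.
Then L ∝ R²T⁴ gives L_1/L_2 = (0.160)² × (2.263)⁴ = 0.02560 × 26.23 = 0.6716.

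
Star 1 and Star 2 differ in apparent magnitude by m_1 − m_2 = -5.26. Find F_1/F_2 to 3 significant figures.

F_1/F_2 = 10^(−(m_1 − m_2)/2.5) = 10^(5.26/2.5) = 10^2.104 = 127.1.

127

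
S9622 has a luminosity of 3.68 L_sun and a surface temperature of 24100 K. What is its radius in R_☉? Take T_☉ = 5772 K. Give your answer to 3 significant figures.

0.110 R_☉

R/R_☉ = √(L/L_☉) / (T/T_☉)² = √(3.68) / (4.175)²
       = 1.918 / 17.43 = 0.1100.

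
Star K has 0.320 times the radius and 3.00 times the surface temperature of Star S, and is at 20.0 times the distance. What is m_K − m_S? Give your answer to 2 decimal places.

4.21

L_K/L_S = (0.320)²(3.00)⁴ = 8.294.
F_K/F_S = (L_K/L_S)/(d_K/d_S)² = 8.294/400.0 = 0.02074.
m_K − m_S = −2.5 log₁₀(0.02074) = 4.21.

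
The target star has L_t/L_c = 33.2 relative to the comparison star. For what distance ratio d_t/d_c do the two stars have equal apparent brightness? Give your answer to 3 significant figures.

Equal flux requires L_t/d_t² = L_c/d_c², so d_t/d_c = √(L_t/L_c)
= √(33.2) = 5.762.

5.76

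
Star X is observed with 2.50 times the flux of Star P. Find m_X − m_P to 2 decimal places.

m_X − m_P = −2.5 log₁₀(F_X/F_P) = −2.5 log₁₀(2.50) = −2.5 × (0.398) = -0.995.

-0.99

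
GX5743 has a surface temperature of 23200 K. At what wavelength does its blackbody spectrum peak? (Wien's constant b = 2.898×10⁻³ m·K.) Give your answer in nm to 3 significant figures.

λ_max = b/T = 2.898×10⁻³ / 23200 = 1.25×10^-7 m = 124.9 nm.

125 nm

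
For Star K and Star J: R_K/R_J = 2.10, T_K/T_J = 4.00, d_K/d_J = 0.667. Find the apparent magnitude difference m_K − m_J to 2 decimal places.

-8.51

L_K/L_J = (2.10)²(4.00)⁴ = 1129.
F_K/F_J = (L_K/L_J)/(d_K/d_J)² = 1129/0.4449 = 2538.
m_K − m_J = −2.5 log₁₀(2538) = -8.51.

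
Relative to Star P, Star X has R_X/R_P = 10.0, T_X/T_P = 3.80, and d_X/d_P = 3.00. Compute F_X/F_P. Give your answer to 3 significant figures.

2.32×10^3

L_X/L_P = (R_X/R_P)²(T_X/T_P)⁴ = (10.0)² × (3.80)⁴ = 2.085×10^4.
F_X/F_P = (L_X/L_P)/(d_X/d_P)² = 2.085×10^4 / (3.00)² = 2317.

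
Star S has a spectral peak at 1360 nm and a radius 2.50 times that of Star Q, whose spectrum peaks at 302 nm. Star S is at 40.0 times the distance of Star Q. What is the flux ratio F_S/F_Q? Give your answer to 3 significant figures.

9.50×10^-6

Wien's law: T_S/T_Q = λ_Q/λ_S = 302/1360 = 0.2221.
L_S/L_Q = (R_S/R_Q)²(T_S/T_Q)⁴ = (2.50)²(0.2221)⁴ = 0.01520.
F_S/F_Q = (L_S/L_Q)/(d_S/d_Q)² = 0.01520/(40.0)² = 9.498×10^-6.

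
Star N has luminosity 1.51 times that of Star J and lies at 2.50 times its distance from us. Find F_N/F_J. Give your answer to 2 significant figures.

0.24

F = L/(4πd²), so F_N/F_J = (L_N/L_J) / (d_N/d_J)²
= 1.51 / (2.50)² = 1.51 / 6.250 = 0.2416.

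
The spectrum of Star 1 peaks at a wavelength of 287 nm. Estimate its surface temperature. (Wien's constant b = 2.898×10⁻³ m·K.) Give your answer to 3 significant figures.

1.01×10^4 K

T = b/λ_max = 2.898×10⁻³ / (287×10⁻⁹) = 1.010×10^4 K.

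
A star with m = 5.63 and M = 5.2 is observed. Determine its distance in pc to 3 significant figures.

m − M = 5 log₁₀(d/10 pc)
5.63 − (5.2) = 0.43 = 5 log₁₀(d/10)
d = 10 × 10^(0.43/5) = 10 × 10^0.086 = 12.19 pc.

12.2 pc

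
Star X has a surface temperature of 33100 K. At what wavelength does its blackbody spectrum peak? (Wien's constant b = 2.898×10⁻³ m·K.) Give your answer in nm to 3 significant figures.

λ_max = b/T = 2.898×10⁻³ / 33100 = 8.76×10^-8 m = 87.55 nm.

87.6 nm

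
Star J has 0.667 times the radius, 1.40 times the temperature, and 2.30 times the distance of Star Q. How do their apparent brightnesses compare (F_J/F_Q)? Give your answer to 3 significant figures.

L_J/L_Q = (R_J/R_Q)²(T_J/T_Q)⁴ = (0.667)² × (1.40)⁴ = 1.709.
F_J/F_Q = (L_J/L_Q)/(d_J/d_Q)² = 1.709 / (2.30)² = 0.3231.

0.323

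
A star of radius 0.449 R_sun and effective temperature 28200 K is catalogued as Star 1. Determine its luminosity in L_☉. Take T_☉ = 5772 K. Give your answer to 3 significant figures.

115 L_☉

L/L_☉ = (R/R_☉)² (T/T_☉)⁴ = (0.449)² × (28200/5772)⁴
       = 0.2016 × (4.886)⁴ = 0.2016 × 569.8 = 114.9.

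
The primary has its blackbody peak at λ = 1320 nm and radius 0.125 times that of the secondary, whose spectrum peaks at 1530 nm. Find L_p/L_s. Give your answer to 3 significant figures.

Wien's law gives T ∝ 1/λ_max, so T_p/T_s = λ_s/λ_p = 1530/1320 = 1.159.
Then L ∝ R²T⁴ gives L_p/L_s = (0.125)² × (1.159)⁴ = 0.01562 × 1.805 = 0.02820.

0.0282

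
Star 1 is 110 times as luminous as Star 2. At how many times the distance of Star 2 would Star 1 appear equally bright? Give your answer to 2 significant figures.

10

Equal flux requires L_1/d_1² = L_2/d_2², so d_1/d_2 = √(L_1/L_2)
= √(110) = 10.49.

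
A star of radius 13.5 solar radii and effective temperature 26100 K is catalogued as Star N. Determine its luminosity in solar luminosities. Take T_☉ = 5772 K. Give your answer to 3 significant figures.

7.62×10^4 solar luminosities

L/L_☉ = (R/R_☉)² (T/T_☉)⁴ = (13.5)² × (26100/5772)⁴
       = 182.2 × (4.522)⁴ = 182.2 × 418.1 = 7.619×10^4.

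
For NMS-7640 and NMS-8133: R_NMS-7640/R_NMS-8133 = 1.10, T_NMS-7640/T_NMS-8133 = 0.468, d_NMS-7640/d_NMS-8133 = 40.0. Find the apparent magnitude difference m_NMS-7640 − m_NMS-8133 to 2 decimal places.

11.10

L_NMS-7640/L_NMS-8133 = (1.10)²(0.468)⁴ = 0.05805.
F_NMS-7640/F_NMS-8133 = (L_NMS-7640/L_NMS-8133)/(d_NMS-7640/d_NMS-8133)² = 0.05805/1600 = 3.628×10^-5.
m_NMS-7640 − m_NMS-8133 = −2.5 log₁₀(3.628×10^-5) = 11.10.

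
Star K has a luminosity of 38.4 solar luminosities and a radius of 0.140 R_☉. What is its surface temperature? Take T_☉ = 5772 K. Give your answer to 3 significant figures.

3.84×10^4 K

T/T_☉ = (L/L_☉)^(1/4) / (R/R_☉)^(1/2)
T = 5772 × (38.4)^(1/4) / √(0.140) = 5772 × 2.489 / 0.3742 = 3.840×10^4 K.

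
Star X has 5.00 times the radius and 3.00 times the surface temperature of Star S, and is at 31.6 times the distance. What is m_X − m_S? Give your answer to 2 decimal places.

L_X/L_S = (5.00)²(3.00)⁴ = 2025.
F_X/F_S = (L_X/L_S)/(d_X/d_S)² = 2025/998.6 = 2.028.
m_X − m_S = −2.5 log₁₀(2.028) = -0.77.

-0.77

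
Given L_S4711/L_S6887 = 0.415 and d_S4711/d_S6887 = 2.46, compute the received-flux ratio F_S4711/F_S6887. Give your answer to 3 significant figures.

F = L/(4πd²), so F_S4711/F_S6887 = (L_S4711/L_S6887) / (d_S4711/d_S6887)²
= 0.415 / (2.46)² = 0.415 / 6.052 = 0.06858.

0.0686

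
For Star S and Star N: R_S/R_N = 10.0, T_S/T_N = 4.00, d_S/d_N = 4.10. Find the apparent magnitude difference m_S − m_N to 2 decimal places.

L_S/L_N = (10.0)²(4.00)⁴ = 2.560×10^4.
F_S/F_N = (L_S/L_N)/(d_S/d_N)² = 2.560×10^4/16.81 = 1523.
m_S − m_N = −2.5 log₁₀(1523) = -7.96.

-7.96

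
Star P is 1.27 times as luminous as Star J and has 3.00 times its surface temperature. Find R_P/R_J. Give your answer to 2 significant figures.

0.13

L ∝ R²T⁴ gives R ∝ √L / T², so
R_P/R_J = √(1.27) / (3.00)² = 1.127 / 9.000 = 0.1252.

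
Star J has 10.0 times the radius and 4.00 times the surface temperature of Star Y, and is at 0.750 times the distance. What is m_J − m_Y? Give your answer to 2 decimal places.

-11.65

L_J/L_Y = (10.0)²(4.00)⁴ = 2.560×10^4.
F_J/F_Y = (L_J/L_Y)/(d_J/d_Y)² = 2.560×10^4/0.5625 = 4.551×10^4.
m_J − m_Y = −2.5 log₁₀(4.551×10^4) = -11.65.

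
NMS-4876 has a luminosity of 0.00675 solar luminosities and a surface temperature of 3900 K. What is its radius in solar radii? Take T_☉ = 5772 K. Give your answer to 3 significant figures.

R/R_☉ = √(L/L_☉) / (T/T_☉)² = √(0.00675) / (0.6757)²
       = 0.08216 / 0.4565 = 0.1800.

0.180 solar radii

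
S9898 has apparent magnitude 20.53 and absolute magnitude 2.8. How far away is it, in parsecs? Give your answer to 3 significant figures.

m − M = 5 log₁₀(d/10 pc)
20.53 − (2.8) = 17.73 = 5 log₁₀(d/10)
d = 10 × 10^(17.73/5) = 10 × 10^3.546 = 3.516×10^4 pc.

3.52×10^4 pc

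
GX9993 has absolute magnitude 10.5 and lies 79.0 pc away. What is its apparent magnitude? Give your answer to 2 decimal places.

14.99

m = M + 5 log₁₀(d/10 pc) = 10.5 + 5 log₁₀(79.0/10)
  = 10.5 + 5 × 0.898 = 10.5 + 4.49 = 14.99.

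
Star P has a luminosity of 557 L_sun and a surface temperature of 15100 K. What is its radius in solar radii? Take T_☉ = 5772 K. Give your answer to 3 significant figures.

R/R_☉ = √(L/L_☉) / (T/T_☉)² = √(557) / (2.616)²
       = 23.60 / 6.844 = 3.448.

3.45 solar radii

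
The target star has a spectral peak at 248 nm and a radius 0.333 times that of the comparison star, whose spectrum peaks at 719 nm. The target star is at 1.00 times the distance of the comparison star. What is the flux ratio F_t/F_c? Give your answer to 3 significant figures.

Wien's law: T_t/T_c = λ_c/λ_t = 719/248 = 2.899.
L_t/L_c = (R_t/R_c)²(T_t/T_c)⁴ = (0.333)²(2.899)⁴ = 7.834.
F_t/F_c = (L_t/L_c)/(d_t/d_c)² = 7.834/(1.00)² = 7.834.

7.83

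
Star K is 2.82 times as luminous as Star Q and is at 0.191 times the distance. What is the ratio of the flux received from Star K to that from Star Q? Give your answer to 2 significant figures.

77

F = L/(4πd²), so F_K/F_Q = (L_K/L_Q) / (d_K/d_Q)²
= 2.82 / (0.191)² = 2.82 / 0.03648 = 77.30.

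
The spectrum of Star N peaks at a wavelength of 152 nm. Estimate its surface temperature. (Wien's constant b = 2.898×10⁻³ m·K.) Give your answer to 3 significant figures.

T = b/λ_max = 2.898×10⁻³ / (152×10⁻⁹) = 1.907×10^4 K.

1.91×10^4 K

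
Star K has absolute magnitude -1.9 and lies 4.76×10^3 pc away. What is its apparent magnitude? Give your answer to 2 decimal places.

m = M + 5 log₁₀(d/10 pc) = -1.9 + 5 log₁₀(4.76×10^3/10)
  = -1.9 + 5 × 2.678 = -1.9 + 13.39 = 11.49.

11.49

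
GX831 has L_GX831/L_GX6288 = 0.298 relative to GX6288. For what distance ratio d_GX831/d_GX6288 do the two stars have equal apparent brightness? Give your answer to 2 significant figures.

Equal flux requires L_GX831/d_GX831² = L_GX6288/d_GX6288², so d_GX831/d_GX6288 = √(L_GX831/L_GX6288)
= √(0.298) = 0.5459.

0.55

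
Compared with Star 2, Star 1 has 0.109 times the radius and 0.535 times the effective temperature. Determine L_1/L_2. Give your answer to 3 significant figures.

9.73×10^-4

From the Stefan–Boltzmann law, L ∝ R²T⁴, so
L_1/L_2 = (R_1/R_2)² (T_1/T_2)⁴ = (0.109)² × (0.535)⁴ = 0.01188 × 0.08192 = 9.733×10^-4.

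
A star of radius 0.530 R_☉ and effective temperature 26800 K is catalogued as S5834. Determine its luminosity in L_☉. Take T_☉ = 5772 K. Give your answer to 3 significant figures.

131 L_☉

L/L_☉ = (R/R_☉)² (T/T_☉)⁴ = (0.530)² × (26800/5772)⁴
       = 0.2809 × (4.643)⁴ = 0.2809 × 464.8 = 130.6.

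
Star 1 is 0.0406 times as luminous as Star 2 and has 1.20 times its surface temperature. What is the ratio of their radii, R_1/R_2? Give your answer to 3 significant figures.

L ∝ R²T⁴ gives R ∝ √L / T², so
R_1/R_2 = √(0.0406) / (1.20)² = 0.2015 / 1.440 = 0.1399.

0.140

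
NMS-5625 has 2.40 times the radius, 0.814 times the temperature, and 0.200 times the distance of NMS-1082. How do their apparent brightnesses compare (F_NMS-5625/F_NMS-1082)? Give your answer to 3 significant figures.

L_NMS-5625/L_NMS-1082 = (R_NMS-5625/R_NMS-1082)²(T_NMS-5625/T_NMS-1082)⁴ = (2.40)² × (0.814)⁴ = 2.529.
F_NMS-5625/F_NMS-1082 = (L_NMS-5625/L_NMS-1082)/(d_NMS-5625/d_NMS-1082)² = 2.529 / (0.200)² = 63.22.

63.2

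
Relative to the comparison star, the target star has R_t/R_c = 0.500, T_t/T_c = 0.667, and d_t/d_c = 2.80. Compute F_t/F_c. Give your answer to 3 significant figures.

0.00631

L_t/L_c = (R_t/R_c)²(T_t/T_c)⁴ = (0.500)² × (0.667)⁴ = 0.04948.
F_t/F_c = (L_t/L_c)/(d_t/d_c)² = 0.04948 / (2.80)² = 0.006311.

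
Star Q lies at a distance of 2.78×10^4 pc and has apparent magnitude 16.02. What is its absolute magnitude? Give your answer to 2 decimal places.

M = m − 5 log₁₀(d/10 pc) = 16.02 − 5 log₁₀(2.78×10^4/10)
  = 16.02 − 5 × 3.444 = 16.02 − 17.22 = -1.20.

-1.20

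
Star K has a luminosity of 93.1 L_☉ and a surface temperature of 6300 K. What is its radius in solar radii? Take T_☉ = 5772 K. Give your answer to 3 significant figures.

8.10 solar radii

R/R_☉ = √(L/L_☉) / (T/T_☉)² = √(93.1) / (1.091)²
       = 9.649 / 1.191 = 8.099.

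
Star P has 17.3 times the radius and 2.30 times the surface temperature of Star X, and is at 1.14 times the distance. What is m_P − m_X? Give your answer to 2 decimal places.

L_P/L_X = (17.3)²(2.30)⁴ = 8375.
F_P/F_X = (L_P/L_X)/(d_P/d_X)² = 8375/1.300 = 6445.
m_P − m_X = −2.5 log₁₀(6445) = -9.52.

-9.52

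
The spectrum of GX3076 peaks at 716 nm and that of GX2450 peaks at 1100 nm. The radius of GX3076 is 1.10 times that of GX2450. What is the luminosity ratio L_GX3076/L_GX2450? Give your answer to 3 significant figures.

Wien's law gives T ∝ 1/λ_max, so T_GX3076/T_GX2450 = λ_GX2450/λ_GX3076 = 1100/716 = 1.536.
Then L ∝ R²T⁴ gives L_GX3076/L_GX2450 = (1.10)² × (1.536)⁴ = 1.210 × 5.571 = 6.741.

6.74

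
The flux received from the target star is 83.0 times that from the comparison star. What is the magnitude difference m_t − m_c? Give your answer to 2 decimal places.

-4.80

m_t − m_c = −2.5 log₁₀(F_t/F_c) = −2.5 log₁₀(83.0) = −2.5 × (1.919) = -4.798.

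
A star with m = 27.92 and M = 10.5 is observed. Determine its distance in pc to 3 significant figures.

3.05×10^4 pc

m − M = 5 log₁₀(d/10 pc)
27.92 − (10.5) = 17.42 = 5 log₁₀(d/10)
d = 10 × 10^(17.42/5) = 10 × 10^3.484 = 3.048×10^4 pc.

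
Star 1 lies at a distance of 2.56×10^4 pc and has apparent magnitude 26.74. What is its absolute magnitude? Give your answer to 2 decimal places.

M = m − 5 log₁₀(d/10 pc) = 26.74 − 5 log₁₀(2.56×10^4/10)
  = 26.74 − 5 × 3.408 = 26.74 − 17.04 = 9.70.

9.70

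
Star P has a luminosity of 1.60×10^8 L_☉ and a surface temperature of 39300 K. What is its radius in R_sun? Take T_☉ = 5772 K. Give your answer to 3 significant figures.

273 R_sun

R/R_☉ = √(L/L_☉) / (T/T_☉)² = √(1.60×10^8) / (6.809)²
       = 1.265×10^4 / 46.36 = 272.9.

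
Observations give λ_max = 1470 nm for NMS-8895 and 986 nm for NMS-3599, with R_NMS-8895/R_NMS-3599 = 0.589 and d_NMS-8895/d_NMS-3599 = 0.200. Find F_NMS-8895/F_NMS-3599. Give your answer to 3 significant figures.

1.76

Wien's law: T_NMS-8895/T_NMS-3599 = λ_NMS-3599/λ_NMS-8895 = 986/1470 = 0.6707.
L_NMS-8895/L_NMS-3599 = (R_NMS-8895/R_NMS-3599)²(T_NMS-8895/T_NMS-3599)⁴ = (0.589)²(0.6707)⁴ = 0.07022.
F_NMS-8895/F_NMS-3599 = (L_NMS-8895/L_NMS-3599)/(d_NMS-8895/d_NMS-3599)² = 0.07022/(0.200)² = 1.756.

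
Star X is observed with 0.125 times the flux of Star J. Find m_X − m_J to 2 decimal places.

2.26

m_X − m_J = −2.5 log₁₀(F_X/F_J) = −2.5 log₁₀(0.125) = −2.5 × (-0.903) = 2.258.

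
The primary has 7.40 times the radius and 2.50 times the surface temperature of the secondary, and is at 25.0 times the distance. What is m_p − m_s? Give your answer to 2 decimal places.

-1.34

L_p/L_s = (7.40)²(2.50)⁴ = 2139.
F_p/F_s = (L_p/L_s)/(d_p/d_s)² = 2139/625.0 = 3.422.
m_p − m_s = −2.5 log₁₀(3.422) = -1.34.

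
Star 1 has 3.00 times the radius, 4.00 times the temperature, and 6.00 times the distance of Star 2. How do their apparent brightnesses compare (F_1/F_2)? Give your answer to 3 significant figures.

64.0

L_1/L_2 = (R_1/R_2)²(T_1/T_2)⁴ = (3.00)² × (4.00)⁴ = 2304.
F_1/F_2 = (L_1/L_2)/(d_1/d_2)² = 2304 / (6.00)² = 64.00.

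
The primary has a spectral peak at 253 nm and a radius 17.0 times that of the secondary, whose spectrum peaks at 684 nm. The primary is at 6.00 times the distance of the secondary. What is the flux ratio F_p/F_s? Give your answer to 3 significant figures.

Wien's law: T_p/T_s = λ_s/λ_p = 684/253 = 2.704.
L_p/L_s = (R_p/R_s)²(T_p/T_s)⁴ = (17.0)²(2.704)⁴ = 1.544×10^4.
F_p/F_s = (L_p/L_s)/(d_p/d_s)² = 1.544×10^4/(6.00)² = 428.9.

429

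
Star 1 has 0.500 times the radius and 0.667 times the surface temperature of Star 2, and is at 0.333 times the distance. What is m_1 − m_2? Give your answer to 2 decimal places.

L_1/L_2 = (0.500)²(0.667)⁴ = 0.04948.
F_1/F_2 = (L_1/L_2)/(d_1/d_2)² = 0.04948/0.1109 = 0.4462.
m_1 − m_2 = −2.5 log₁₀(0.4462) = 0.88.

0.88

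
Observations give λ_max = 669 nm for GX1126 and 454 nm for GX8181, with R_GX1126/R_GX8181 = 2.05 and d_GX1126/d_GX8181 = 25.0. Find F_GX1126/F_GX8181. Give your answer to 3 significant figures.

0.00143

Wien's law: T_GX1126/T_GX8181 = λ_GX8181/λ_GX1126 = 454/669 = 0.6786.
L_GX1126/L_GX8181 = (R_GX1126/R_GX8181)²(T_GX1126/T_GX8181)⁴ = (2.05)²(0.6786)⁴ = 0.8913.
F_GX1126/F_GX8181 = (L_GX1126/L_GX8181)/(d_GX1126/d_GX8181)² = 0.8913/(25.0)² = 0.001426.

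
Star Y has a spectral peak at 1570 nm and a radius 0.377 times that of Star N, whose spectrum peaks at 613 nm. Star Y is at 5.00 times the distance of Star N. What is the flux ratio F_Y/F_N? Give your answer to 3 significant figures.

Wien's law: T_Y/T_N = λ_N/λ_Y = 613/1570 = 0.3904.
L_Y/L_N = (R_Y/R_N)²(T_Y/T_N)⁴ = (0.377)²(0.3904)⁴ = 0.003303.
F_Y/F_N = (L_Y/L_N)/(d_Y/d_N)² = 0.003303/(5.00)² = 1.321×10^-4.

1.32×10^-4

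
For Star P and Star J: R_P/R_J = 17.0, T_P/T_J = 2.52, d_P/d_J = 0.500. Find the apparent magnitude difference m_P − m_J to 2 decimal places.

L_P/L_J = (17.0)²(2.52)⁴ = 1.165×10^4.
F_P/F_J = (L_P/L_J)/(d_P/d_J)² = 1.165×10^4/0.2500 = 4.662×10^4.
m_P − m_J = −2.5 log₁₀(4.662×10^4) = -11.67.

-11.67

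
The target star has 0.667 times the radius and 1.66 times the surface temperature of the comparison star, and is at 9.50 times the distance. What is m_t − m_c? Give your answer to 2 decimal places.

3.57

L_t/L_c = (0.667)²(1.66)⁴ = 3.378.
F_t/F_c = (L_t/L_c)/(d_t/d_c)² = 3.378/90.25 = 0.03743.
m_t − m_c = −2.5 log₁₀(0.03743) = 3.57.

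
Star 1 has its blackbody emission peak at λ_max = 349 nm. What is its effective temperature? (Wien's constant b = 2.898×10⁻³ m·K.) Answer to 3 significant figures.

8.30×10^3 K

T = b/λ_max = 2.898×10⁻³ / (349×10⁻⁹) = 8304 K.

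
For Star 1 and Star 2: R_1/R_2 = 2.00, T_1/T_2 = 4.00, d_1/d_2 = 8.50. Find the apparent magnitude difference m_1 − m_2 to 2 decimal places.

-2.88

L_1/L_2 = (2.00)²(4.00)⁴ = 1024.
F_1/F_2 = (L_1/L_2)/(d_1/d_2)² = 1024/72.25 = 14.17.
m_1 − m_2 = −2.5 log₁₀(14.17) = -2.88.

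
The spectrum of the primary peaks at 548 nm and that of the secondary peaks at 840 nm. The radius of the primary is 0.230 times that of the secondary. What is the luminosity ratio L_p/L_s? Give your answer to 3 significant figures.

Wien's law gives T ∝ 1/λ_max, so T_p/T_s = λ_s/λ_p = 840/548 = 1.533.
Then L ∝ R²T⁴ gives L_p/L_s = (0.230)² × (1.533)⁴ = 0.05290 × 5.521 = 0.2920.

0.292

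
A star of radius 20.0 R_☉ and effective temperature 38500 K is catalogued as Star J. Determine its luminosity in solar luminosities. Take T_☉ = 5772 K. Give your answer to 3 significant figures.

7.92×10^5 solar luminosities

L/L_☉ = (R/R_☉)² (T/T_☉)⁴ = (20.0)² × (38500/5772)⁴
       = 400.0 × (6.670)⁴ = 400.0 × 1979 = 7.918×10^5.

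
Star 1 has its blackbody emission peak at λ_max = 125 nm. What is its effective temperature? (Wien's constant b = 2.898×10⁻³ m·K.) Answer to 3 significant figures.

T = b/λ_max = 2.898×10⁻³ / (125×10⁻⁹) = 2.318×10^4 K.

2.32×10^4 K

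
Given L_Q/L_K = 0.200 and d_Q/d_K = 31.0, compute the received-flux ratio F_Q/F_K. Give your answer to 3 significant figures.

F = L/(4πd²), so F_Q/F_K = (L_Q/L_K) / (d_Q/d_K)²
= 0.200 / (31.0)² = 0.200 / 961.0 = 2.081×10^-4.

2.08×10^-4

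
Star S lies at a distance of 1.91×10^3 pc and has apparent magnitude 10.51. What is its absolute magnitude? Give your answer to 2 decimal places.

M = m − 5 log₁₀(d/10 pc) = 10.51 − 5 log₁₀(1.91×10^3/10)
  = 10.51 − 5 × 2.281 = 10.51 − 11.41 = -0.90.

-0.90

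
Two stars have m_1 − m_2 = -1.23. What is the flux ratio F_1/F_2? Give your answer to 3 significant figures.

F_1/F_2 = 10^(−(m_1 − m_2)/2.5) = 10^(1.23/2.5) = 10^0.492 = 3.105.

3.10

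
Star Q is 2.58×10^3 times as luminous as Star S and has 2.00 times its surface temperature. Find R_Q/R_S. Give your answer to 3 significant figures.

L ∝ R²T⁴ gives R ∝ √L / T², so
R_Q/R_S = √(2.58×10^3) / (2.00)² = 50.79 / 4.000 = 12.70.

12.7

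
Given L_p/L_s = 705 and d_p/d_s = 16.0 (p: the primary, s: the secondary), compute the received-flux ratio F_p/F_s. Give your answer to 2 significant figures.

2.8

F = L/(4πd²), so F_p/F_s = (L_p/L_s) / (d_p/d_s)²
= 705 / (16.0)² = 705 / 256.0 = 2.754.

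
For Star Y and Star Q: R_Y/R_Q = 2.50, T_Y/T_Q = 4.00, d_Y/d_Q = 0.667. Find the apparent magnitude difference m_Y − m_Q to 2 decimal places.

-8.89

L_Y/L_Q = (2.50)²(4.00)⁴ = 1600.
F_Y/F_Q = (L_Y/L_Q)/(d_Y/d_Q)² = 1600/0.4449 = 3596.
m_Y − m_Q = −2.5 log₁₀(3596) = -8.89.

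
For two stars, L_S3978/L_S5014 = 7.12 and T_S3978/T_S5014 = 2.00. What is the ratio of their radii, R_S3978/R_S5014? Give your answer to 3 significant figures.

0.667

L ∝ R²T⁴ gives R ∝ √L / T², so
R_S3978/R_S5014 = √(7.12) / (2.00)² = 2.668 / 4.000 = 0.6671.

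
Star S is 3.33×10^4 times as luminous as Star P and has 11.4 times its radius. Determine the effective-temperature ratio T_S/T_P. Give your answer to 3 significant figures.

4.00

L ∝ R²T⁴ gives T ∝ (L/R²)^(1/4), so
T_S/T_P = (3.33×10^4 / 11.4²)^(1/4) = (256.2)^(1/4) = 4.001.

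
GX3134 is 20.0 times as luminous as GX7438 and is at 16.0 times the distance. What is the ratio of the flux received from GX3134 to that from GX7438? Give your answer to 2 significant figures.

F = L/(4πd²), so F_GX3134/F_GX7438 = (L_GX3134/L_GX7438) / (d_GX3134/d_GX7438)²
= 20.0 / (16.0)² = 20.0 / 256.0 = 0.07812.

0.078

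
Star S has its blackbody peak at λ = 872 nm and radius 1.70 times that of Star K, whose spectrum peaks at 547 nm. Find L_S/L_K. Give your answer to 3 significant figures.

0.447

Wien's law gives T ∝ 1/λ_max, so T_S/T_K = λ_K/λ_S = 547/872 = 0.6273.
Then L ∝ R²T⁴ gives L_S/L_K = (1.70)² × (0.6273)⁴ = 2.890 × 0.1548 = 0.4475.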